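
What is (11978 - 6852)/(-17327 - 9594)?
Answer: -5126/26921 ≈ -0.19041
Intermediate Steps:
(11978 - 6852)/(-17327 - 9594) = 5126/(-26921) = 5126*(-1/26921) = -5126/26921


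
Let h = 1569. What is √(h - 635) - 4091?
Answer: -4091 + √934 ≈ -4060.4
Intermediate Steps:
√(h - 635) - 4091 = √(1569 - 635) - 4091 = √934 - 4091 = -4091 + √934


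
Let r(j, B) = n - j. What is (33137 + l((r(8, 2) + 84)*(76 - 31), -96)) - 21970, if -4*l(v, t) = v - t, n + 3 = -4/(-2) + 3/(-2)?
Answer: 82529/8 ≈ 10316.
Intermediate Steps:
n = -5/2 (n = -3 + (-4/(-2) + 3/(-2)) = -3 + (-4*(-½) + 3*(-½)) = -3 + (2 - 3/2) = -3 + ½ = -5/2 ≈ -2.5000)
r(j, B) = -5/2 - j
l(v, t) = -v/4 + t/4 (l(v, t) = -(v - t)/4 = -v/4 + t/4)
(33137 + l((r(8, 2) + 84)*(76 - 31), -96)) - 21970 = (33137 + (-((-5/2 - 1*8) + 84)*(76 - 31)/4 + (¼)*(-96))) - 21970 = (33137 + (-((-5/2 - 8) + 84)*45/4 - 24)) - 21970 = (33137 + (-(-21/2 + 84)*45/4 - 24)) - 21970 = (33137 + (-147*45/8 - 24)) - 21970 = (33137 + (-¼*6615/2 - 24)) - 21970 = (33137 + (-6615/8 - 24)) - 21970 = (33137 - 6807/8) - 21970 = 258289/8 - 21970 = 82529/8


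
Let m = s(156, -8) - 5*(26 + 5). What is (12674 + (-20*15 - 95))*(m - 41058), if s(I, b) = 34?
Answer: -505636941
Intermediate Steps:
m = -121 (m = 34 - 5*(26 + 5) = 34 - 5*31 = 34 - 155 = -121)
(12674 + (-20*15 - 95))*(m - 41058) = (12674 + (-20*15 - 95))*(-121 - 41058) = (12674 + (-300 - 95))*(-41179) = (12674 - 395)*(-41179) = 12279*(-41179) = -505636941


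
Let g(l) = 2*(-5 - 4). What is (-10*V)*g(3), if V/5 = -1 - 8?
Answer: -8100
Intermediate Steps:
V = -45 (V = 5*(-1 - 8) = 5*(-9) = -45)
g(l) = -18 (g(l) = 2*(-9) = -18)
(-10*V)*g(3) = -10*(-45)*(-18) = 450*(-18) = -8100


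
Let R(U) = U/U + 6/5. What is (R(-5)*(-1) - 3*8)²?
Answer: 17161/25 ≈ 686.44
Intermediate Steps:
R(U) = 11/5 (R(U) = 1 + 6*(⅕) = 1 + 6/5 = 11/5)
(R(-5)*(-1) - 3*8)² = ((11/5)*(-1) - 3*8)² = (-11/5 - 24)² = (-131/5)² = 17161/25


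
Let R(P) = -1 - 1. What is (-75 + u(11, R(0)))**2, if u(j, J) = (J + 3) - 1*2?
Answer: 5776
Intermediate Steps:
R(P) = -2
u(j, J) = 1 + J (u(j, J) = (3 + J) - 2 = 1 + J)
(-75 + u(11, R(0)))**2 = (-75 + (1 - 2))**2 = (-75 - 1)**2 = (-76)**2 = 5776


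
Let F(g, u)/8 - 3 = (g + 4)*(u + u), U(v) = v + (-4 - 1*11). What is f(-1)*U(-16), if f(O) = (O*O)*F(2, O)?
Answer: 2232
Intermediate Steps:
U(v) = -15 + v (U(v) = v + (-4 - 11) = v - 15 = -15 + v)
F(g, u) = 24 + 16*u*(4 + g) (F(g, u) = 24 + 8*((g + 4)*(u + u)) = 24 + 8*((4 + g)*(2*u)) = 24 + 8*(2*u*(4 + g)) = 24 + 16*u*(4 + g))
f(O) = O²*(24 + 96*O) (f(O) = (O*O)*(24 + 64*O + 16*2*O) = O²*(24 + 64*O + 32*O) = O²*(24 + 96*O))
f(-1)*U(-16) = ((-1)²*(24 + 96*(-1)))*(-15 - 16) = (1*(24 - 96))*(-31) = (1*(-72))*(-31) = -72*(-31) = 2232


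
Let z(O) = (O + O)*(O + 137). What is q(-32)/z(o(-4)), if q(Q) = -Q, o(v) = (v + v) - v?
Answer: -4/133 ≈ -0.030075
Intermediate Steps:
o(v) = v (o(v) = 2*v - v = v)
z(O) = 2*O*(137 + O) (z(O) = (2*O)*(137 + O) = 2*O*(137 + O))
q(-32)/z(o(-4)) = (-1*(-32))/((2*(-4)*(137 - 4))) = 32/((2*(-4)*133)) = 32/(-1064) = 32*(-1/1064) = -4/133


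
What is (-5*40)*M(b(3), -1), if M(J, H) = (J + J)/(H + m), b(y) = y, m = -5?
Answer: 200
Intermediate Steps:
M(J, H) = 2*J/(-5 + H) (M(J, H) = (J + J)/(H - 5) = (2*J)/(-5 + H) = 2*J/(-5 + H))
(-5*40)*M(b(3), -1) = (-5*40)*(2*3/(-5 - 1)) = -400*3/(-6) = -400*3*(-1)/6 = -200*(-1) = 200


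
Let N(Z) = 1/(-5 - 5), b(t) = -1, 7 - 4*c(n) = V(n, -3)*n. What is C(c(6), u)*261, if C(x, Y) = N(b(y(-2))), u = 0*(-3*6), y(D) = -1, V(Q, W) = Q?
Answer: -261/10 ≈ -26.100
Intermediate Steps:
c(n) = 7/4 - n²/4 (c(n) = 7/4 - n*n/4 = 7/4 - n²/4)
u = 0 (u = 0*(-18) = 0)
N(Z) = -⅒ (N(Z) = 1/(-10) = -⅒)
C(x, Y) = -⅒
C(c(6), u)*261 = -⅒*261 = -261/10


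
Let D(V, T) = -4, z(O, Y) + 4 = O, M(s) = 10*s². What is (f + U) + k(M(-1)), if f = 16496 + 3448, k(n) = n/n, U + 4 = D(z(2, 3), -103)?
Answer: 19937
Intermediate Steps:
z(O, Y) = -4 + O
U = -8 (U = -4 - 4 = -8)
k(n) = 1
f = 19944
(f + U) + k(M(-1)) = (19944 - 8) + 1 = 19936 + 1 = 19937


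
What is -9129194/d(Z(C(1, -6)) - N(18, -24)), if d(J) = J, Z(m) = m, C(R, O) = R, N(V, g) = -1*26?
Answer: -9129194/27 ≈ -3.3812e+5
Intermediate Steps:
N(V, g) = -26
-9129194/d(Z(C(1, -6)) - N(18, -24)) = -9129194/(1 - 1*(-26)) = -9129194/(1 + 26) = -9129194/27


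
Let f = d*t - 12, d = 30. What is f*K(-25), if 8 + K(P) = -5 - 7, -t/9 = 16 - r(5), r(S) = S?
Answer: 59640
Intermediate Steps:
t = -99 (t = -9*(16 - 1*5) = -9*(16 - 5) = -9*11 = -99)
K(P) = -20 (K(P) = -8 + (-5 - 7) = -8 - 12 = -20)
f = -2982 (f = 30*(-99) - 12 = -2970 - 12 = -2982)
f*K(-25) = -2982*(-20) = 59640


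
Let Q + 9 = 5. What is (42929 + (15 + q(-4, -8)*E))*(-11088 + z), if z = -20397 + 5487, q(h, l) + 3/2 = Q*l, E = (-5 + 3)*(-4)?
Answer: -1122801624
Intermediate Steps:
Q = -4 (Q = -9 + 5 = -4)
E = 8 (E = -2*(-4) = 8)
q(h, l) = -3/2 - 4*l
z = -14910
(42929 + (15 + q(-4, -8)*E))*(-11088 + z) = (42929 + (15 + (-3/2 - 4*(-8))*8))*(-11088 - 14910) = (42929 + (15 + (-3/2 + 32)*8))*(-25998) = (42929 + (15 + (61/2)*8))*(-25998) = (42929 + (15 + 244))*(-25998) = (42929 + 259)*(-25998) = 43188*(-25998) = -1122801624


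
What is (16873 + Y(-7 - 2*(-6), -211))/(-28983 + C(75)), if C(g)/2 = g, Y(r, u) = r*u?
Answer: -15818/28833 ≈ -0.54861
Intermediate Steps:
C(g) = 2*g
(16873 + Y(-7 - 2*(-6), -211))/(-28983 + C(75)) = (16873 + (-7 - 2*(-6))*(-211))/(-28983 + 2*75) = (16873 + (-7 + 12)*(-211))/(-28983 + 150) = (16873 + 5*(-211))/(-28833) = (16873 - 1055)*(-1/28833) = 15818*(-1/28833) = -15818/28833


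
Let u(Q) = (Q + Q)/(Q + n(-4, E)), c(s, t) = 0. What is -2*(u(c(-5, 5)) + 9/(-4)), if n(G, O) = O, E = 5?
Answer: 9/2 ≈ 4.5000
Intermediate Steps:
u(Q) = 2*Q/(5 + Q) (u(Q) = (Q + Q)/(Q + 5) = (2*Q)/(5 + Q) = 2*Q/(5 + Q))
-2*(u(c(-5, 5)) + 9/(-4)) = -2*(2*0/(5 + 0) + 9/(-4)) = -2*(2*0/5 + 9*(-1/4)) = -2*(2*0*(1/5) - 9/4) = -2*(0 - 9/4) = -2*(-9/4) = 9/2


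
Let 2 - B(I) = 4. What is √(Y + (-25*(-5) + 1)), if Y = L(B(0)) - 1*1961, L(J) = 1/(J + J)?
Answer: I*√7341/2 ≈ 42.84*I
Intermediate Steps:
B(I) = -2 (B(I) = 2 - 1*4 = 2 - 4 = -2)
L(J) = 1/(2*J)
Y = -7845/4 (Y = (½)/(-2) - 1*1961 = (½)*(-½) - 1961 = -¼ - 1961 = -7845/4 ≈ -1961.3)
√(Y + (-25*(-5) + 1)) = √(-7845/4 + (-25*(-5) + 1)) = √(-7845/4 + (125 + 1)) = √(-7845/4 + 126) = √(-7341/4) = I*√7341/2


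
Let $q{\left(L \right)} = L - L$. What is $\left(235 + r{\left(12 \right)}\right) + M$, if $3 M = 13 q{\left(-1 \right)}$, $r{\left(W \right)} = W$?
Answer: $247$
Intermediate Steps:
$q{\left(L \right)} = 0$
$M = 0$ ($M = \frac{13 \cdot 0}{3} = \frac{1}{3} \cdot 0 = 0$)
$\left(235 + r{\left(12 \right)}\right) + M = \left(235 + 12\right) + 0 = 247 + 0 = 247$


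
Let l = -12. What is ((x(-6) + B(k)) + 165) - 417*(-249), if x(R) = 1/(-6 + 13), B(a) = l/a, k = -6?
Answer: 728001/7 ≈ 1.0400e+5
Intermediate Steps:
B(a) = -12/a
x(R) = ⅐ (x(R) = 1/7 = ⅐)
((x(-6) + B(k)) + 165) - 417*(-249) = ((⅐ - 12/(-6)) + 165) - 417*(-249) = ((⅐ - 12*(-⅙)) + 165) + 103833 = ((⅐ + 2) + 165) + 103833 = (15/7 + 165) + 103833 = 1170/7 + 103833 = 728001/7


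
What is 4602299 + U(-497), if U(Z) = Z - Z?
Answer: 4602299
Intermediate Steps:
U(Z) = 0
4602299 + U(-497) = 4602299 + 0 = 4602299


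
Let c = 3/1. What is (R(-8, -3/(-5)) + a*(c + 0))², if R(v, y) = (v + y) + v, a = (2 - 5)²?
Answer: 3364/25 ≈ 134.56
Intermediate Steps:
a = 9 (a = (-3)² = 9)
R(v, y) = y + 2*v
c = 3 (c = 3*1 = 3)
(R(-8, -3/(-5)) + a*(c + 0))² = ((-3/(-5) + 2*(-8)) + 9*(3 + 0))² = ((-3*(-⅕) - 16) + 9*3)² = ((⅗ - 16) + 27)² = (-77/5 + 27)² = (58/5)² = 3364/25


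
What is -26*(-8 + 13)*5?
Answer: -650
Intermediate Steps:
-26*(-8 + 13)*5 = -130*5 = -26*25 = -650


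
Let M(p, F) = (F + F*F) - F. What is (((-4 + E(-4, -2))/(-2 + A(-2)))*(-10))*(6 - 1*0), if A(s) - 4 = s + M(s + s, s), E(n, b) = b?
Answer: 90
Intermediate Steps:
M(p, F) = F² (M(p, F) = (F + F²) - F = F²)
A(s) = 4 + s + s² (A(s) = 4 + (s + s²) = 4 + s + s²)
(((-4 + E(-4, -2))/(-2 + A(-2)))*(-10))*(6 - 1*0) = (((-4 - 2)/(-2 + (4 - 2 + (-2)²)))*(-10))*(6 - 1*0) = (-6/(-2 + (4 - 2 + 4))*(-10))*(6 + 0) = (-6/(-2 + 6)*(-10))*6 = (-6/4*(-10))*6 = (-6*¼*(-10))*6 = -3/2*(-10)*6 = 15*6 = 90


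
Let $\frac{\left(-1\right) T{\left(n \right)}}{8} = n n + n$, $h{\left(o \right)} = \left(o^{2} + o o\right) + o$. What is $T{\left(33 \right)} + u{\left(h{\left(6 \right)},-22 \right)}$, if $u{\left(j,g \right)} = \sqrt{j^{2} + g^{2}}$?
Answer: $-8976 + 2 \sqrt{1642} \approx -8895.0$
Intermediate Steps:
$h{\left(o \right)} = o + 2 o^{2}$ ($h{\left(o \right)} = \left(o^{2} + o^{2}\right) + o = 2 o^{2} + o = o + 2 o^{2}$)
$T{\left(n \right)} = - 8 n - 8 n^{2}$ ($T{\left(n \right)} = - 8 \left(n n + n\right) = - 8 \left(n^{2} + n\right) = - 8 \left(n + n^{2}\right) = - 8 n - 8 n^{2}$)
$u{\left(j,g \right)} = \sqrt{g^{2} + j^{2}}$
$T{\left(33 \right)} + u{\left(h{\left(6 \right)},-22 \right)} = \left(-8\right) 33 \left(1 + 33\right) + \sqrt{\left(-22\right)^{2} + \left(6 \left(1 + 2 \cdot 6\right)\right)^{2}} = \left(-8\right) 33 \cdot 34 + \sqrt{484 + \left(6 \left(1 + 12\right)\right)^{2}} = -8976 + \sqrt{484 + \left(6 \cdot 13\right)^{2}} = -8976 + \sqrt{484 + 78^{2}} = -8976 + \sqrt{484 + 6084} = -8976 + \sqrt{6568} = -8976 + 2 \sqrt{1642}$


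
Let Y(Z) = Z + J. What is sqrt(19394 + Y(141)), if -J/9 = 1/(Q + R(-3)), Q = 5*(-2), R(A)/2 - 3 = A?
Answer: sqrt(1953590)/10 ≈ 139.77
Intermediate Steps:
R(A) = 6 + 2*A
Q = -10
J = 9/10 (J = -9/(-10 + (6 + 2*(-3))) = -9/(-10 + (6 - 6)) = -9/(-10 + 0) = -9/(-10) = -9*(-1/10) = 9/10 ≈ 0.90000)
Y(Z) = 9/10 + Z (Y(Z) = Z + 9/10 = 9/10 + Z)
sqrt(19394 + Y(141)) = sqrt(19394 + (9/10 + 141)) = sqrt(19394 + 1419/10) = sqrt(195359/10) = sqrt(1953590)/10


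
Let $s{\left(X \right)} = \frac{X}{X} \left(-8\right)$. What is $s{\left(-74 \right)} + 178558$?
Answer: $178550$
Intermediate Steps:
$s{\left(X \right)} = -8$ ($s{\left(X \right)} = 1 \left(-8\right) = -8$)
$s{\left(-74 \right)} + 178558 = -8 + 178558 = 178550$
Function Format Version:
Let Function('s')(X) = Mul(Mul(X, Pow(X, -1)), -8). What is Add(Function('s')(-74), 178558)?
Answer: 178550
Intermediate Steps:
Function('s')(X) = -8 (Function('s')(X) = Mul(1, -8) = -8)
Add(Function('s')(-74), 178558) = Add(-8, 178558) = 178550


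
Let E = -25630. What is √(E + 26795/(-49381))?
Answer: 5*I*√4725871197/2147 ≈ 160.1*I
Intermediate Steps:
√(E + 26795/(-49381)) = √(-25630 + 26795/(-49381)) = √(-25630 + 26795*(-1/49381)) = √(-25630 - 1165/2147) = √(-55028775/2147) = 5*I*√4725871197/2147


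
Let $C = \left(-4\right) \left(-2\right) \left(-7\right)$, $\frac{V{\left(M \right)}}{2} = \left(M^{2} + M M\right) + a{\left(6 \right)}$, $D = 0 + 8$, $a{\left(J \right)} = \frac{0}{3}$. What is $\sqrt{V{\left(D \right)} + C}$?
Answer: $10 \sqrt{2} \approx 14.142$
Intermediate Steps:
$a{\left(J \right)} = 0$ ($a{\left(J \right)} = 0 \cdot \frac{1}{3} = 0$)
$D = 8$
$V{\left(M \right)} = 4 M^{2}$ ($V{\left(M \right)} = 2 \left(\left(M^{2} + M M\right) + 0\right) = 2 \left(\left(M^{2} + M^{2}\right) + 0\right) = 2 \left(2 M^{2} + 0\right) = 2 \cdot 2 M^{2} = 4 M^{2}$)
$C = -56$ ($C = 8 \left(-7\right) = -56$)
$\sqrt{V{\left(D \right)} + C} = \sqrt{4 \cdot 8^{2} - 56} = \sqrt{4 \cdot 64 - 56} = \sqrt{256 - 56} = \sqrt{200} = 10 \sqrt{2}$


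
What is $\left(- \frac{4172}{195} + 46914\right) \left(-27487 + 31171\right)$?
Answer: $\frac{11228903224}{65} \approx 1.7275 \cdot 10^{8}$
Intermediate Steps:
$\left(- \frac{4172}{195} + 46914\right) \left(-27487 + 31171\right) = \left(\left(-4172\right) \frac{1}{195} + 46914\right) 3684 = \left(- \frac{4172}{195} + 46914\right) 3684 = \frac{9144058}{195} \cdot 3684 = \frac{11228903224}{65}$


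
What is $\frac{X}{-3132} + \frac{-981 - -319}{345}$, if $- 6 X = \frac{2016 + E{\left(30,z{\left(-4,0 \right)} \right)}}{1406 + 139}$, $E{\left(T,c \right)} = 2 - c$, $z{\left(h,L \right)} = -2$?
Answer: $- \frac{320326213}{166943430} \approx -1.9188$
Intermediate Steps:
$X = - \frac{202}{927}$ ($X = - \frac{\left(2016 + \left(2 - -2\right)\right) \frac{1}{1406 + 139}}{6} = - \frac{\left(2016 + \left(2 + 2\right)\right) \frac{1}{1545}}{6} = - \frac{\left(2016 + 4\right) \frac{1}{1545}}{6} = - \frac{2020 \cdot \frac{1}{1545}}{6} = \left(- \frac{1}{6}\right) \frac{404}{309} = - \frac{202}{927} \approx -0.21791$)
$\frac{X}{-3132} + \frac{-981 - -319}{345} = - \frac{202}{927 \left(-3132\right)} + \frac{-981 - -319}{345} = \left(- \frac{202}{927}\right) \left(- \frac{1}{3132}\right) + \left(-981 + 319\right) \frac{1}{345} = \frac{101}{1451682} - \frac{662}{345} = - \frac{320326213}{166943430}$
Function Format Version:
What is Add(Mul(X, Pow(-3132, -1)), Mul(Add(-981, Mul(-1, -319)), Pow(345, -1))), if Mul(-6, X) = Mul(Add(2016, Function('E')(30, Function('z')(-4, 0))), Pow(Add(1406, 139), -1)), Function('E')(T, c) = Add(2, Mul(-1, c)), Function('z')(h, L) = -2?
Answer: Rational(-320326213, 166943430) ≈ -1.9188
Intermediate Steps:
X = Rational(-202, 927) (X = Mul(Rational(-1, 6), Mul(Add(2016, Add(2, Mul(-1, -2))), Pow(Add(1406, 139), -1))) = Mul(Rational(-1, 6), Mul(Add(2016, Add(2, 2)), Pow(1545, -1))) = Mul(Rational(-1, 6), Mul(Add(2016, 4), Rational(1, 1545))) = Mul(Rational(-1, 6), Mul(2020, Rational(1, 1545))) = Mul(Rational(-1, 6), Rational(404, 309)) = Rational(-202, 927) ≈ -0.21791)
Add(Mul(X, Pow(-3132, -1)), Mul(Add(-981, Mul(-1, -319)), Pow(345, -1))) = Add(Mul(Rational(-202, 927), Pow(-3132, -1)), Mul(Add(-981, Mul(-1, -319)), Pow(345, -1))) = Add(Mul(Rational(-202, 927), Rational(-1, 3132)), Mul(Add(-981, 319), Rational(1, 345))) = Add(Rational(101, 1451682), Mul(-662, Rational(1, 345))) = Add(Rational(101, 1451682), Rational(-662, 345)) = Rational(-320326213, 166943430)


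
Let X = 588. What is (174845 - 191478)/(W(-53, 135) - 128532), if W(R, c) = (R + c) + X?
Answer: 16633/127862 ≈ 0.13009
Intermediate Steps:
W(R, c) = 588 + R + c (W(R, c) = (R + c) + 588 = 588 + R + c)
(174845 - 191478)/(W(-53, 135) - 128532) = (174845 - 191478)/((588 - 53 + 135) - 128532) = -16633/(670 - 128532) = -16633/(-127862) = -16633*(-1/127862) = 16633/127862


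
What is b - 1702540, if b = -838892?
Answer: -2541432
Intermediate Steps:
b - 1702540 = -838892 - 1702540 = -2541432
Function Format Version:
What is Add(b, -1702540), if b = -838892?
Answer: -2541432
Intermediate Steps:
Add(b, -1702540) = Add(-838892, -1702540) = -2541432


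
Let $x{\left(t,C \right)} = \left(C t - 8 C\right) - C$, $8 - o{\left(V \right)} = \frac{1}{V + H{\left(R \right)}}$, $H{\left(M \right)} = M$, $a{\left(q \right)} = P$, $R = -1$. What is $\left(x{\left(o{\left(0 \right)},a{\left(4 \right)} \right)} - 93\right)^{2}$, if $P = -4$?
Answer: $8649$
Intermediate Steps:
$a{\left(q \right)} = -4$
$o{\left(V \right)} = 8 - \frac{1}{-1 + V}$ ($o{\left(V \right)} = 8 - \frac{1}{V - 1} = 8 - \frac{1}{-1 + V}$)
$x{\left(t,C \right)} = - 9 C + C t$ ($x{\left(t,C \right)} = \left(- 8 C + C t\right) - C = - 9 C + C t$)
$\left(x{\left(o{\left(0 \right)},a{\left(4 \right)} \right)} - 93\right)^{2} = \left(- 4 \left(-9 + \frac{-9 + 8 \cdot 0}{-1 + 0}\right) - 93\right)^{2} = \left(- 4 \left(-9 + \frac{-9 + 0}{-1}\right) - 93\right)^{2} = \left(- 4 \left(-9 - -9\right) - 93\right)^{2} = \left(- 4 \left(-9 + 9\right) - 93\right)^{2} = \left(\left(-4\right) 0 - 93\right)^{2} = \left(0 - 93\right)^{2} = \left(-93\right)^{2} = 8649$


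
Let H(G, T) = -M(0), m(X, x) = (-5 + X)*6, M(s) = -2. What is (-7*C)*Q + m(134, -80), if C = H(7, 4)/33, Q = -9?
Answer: 8556/11 ≈ 777.82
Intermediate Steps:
m(X, x) = -30 + 6*X
H(G, T) = 2 (H(G, T) = -1*(-2) = 2)
C = 2/33 ≈ 0.060606
(-7*C)*Q + m(134, -80) = -7*2/33*(-9) + (-30 + 6*134) = -14/33*(-9) + (-30 + 804) = 42/11 + 774 = 8556/11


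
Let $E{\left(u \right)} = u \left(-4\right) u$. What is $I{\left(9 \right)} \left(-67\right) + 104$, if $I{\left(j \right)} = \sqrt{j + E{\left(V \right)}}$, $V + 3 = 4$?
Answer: $104 - 67 \sqrt{5} \approx -45.817$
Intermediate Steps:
$V = 1$ ($V = -3 + 4 = 1$)
$E{\left(u \right)} = - 4 u^{2}$ ($E{\left(u \right)} = - 4 u u = - 4 u^{2}$)
$I{\left(j \right)} = \sqrt{-4 + j}$ ($I{\left(j \right)} = \sqrt{j - 4 \cdot 1^{2}} = \sqrt{j - 4} = \sqrt{-4 + j}$)
$I{\left(9 \right)} \left(-67\right) + 104 = \sqrt{-4 + 9} \left(-67\right) + 104 = \sqrt{5} \left(-67\right) + 104 = - 67 \sqrt{5} + 104 = 104 - 67 \sqrt{5}$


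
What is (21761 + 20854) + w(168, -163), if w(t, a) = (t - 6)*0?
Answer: 42615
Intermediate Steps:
w(t, a) = 0 (w(t, a) = (-6 + t)*0 = 0)
(21761 + 20854) + w(168, -163) = (21761 + 20854) + 0 = 42615 + 0 = 42615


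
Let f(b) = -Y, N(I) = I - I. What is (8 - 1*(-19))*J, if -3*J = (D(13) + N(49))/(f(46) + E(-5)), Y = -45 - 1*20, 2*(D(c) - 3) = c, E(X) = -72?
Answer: 171/14 ≈ 12.214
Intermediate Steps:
N(I) = 0
D(c) = 3 + c/2
Y = -65 (Y = -45 - 20 = -65)
f(b) = 65 (f(b) = -1*(-65) = 65)
J = 19/42 (J = -((3 + (½)*13) + 0)/(3*(65 - 72)) = -((3 + 13/2) + 0)/(3*(-7)) = -(19/2 + 0)*(-1)/(3*7) = -19*(-1)/(6*7) = -⅓*(-19/14) = 19/42 ≈ 0.45238)
(8 - 1*(-19))*J = (8 - 1*(-19))*(19/42) = (8 + 19)*(19/42) = 27*(19/42) = 171/14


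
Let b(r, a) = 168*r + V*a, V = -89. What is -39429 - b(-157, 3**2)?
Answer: -12252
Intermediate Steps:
b(r, a) = -89*a + 168*r (b(r, a) = 168*r - 89*a = -89*a + 168*r)
-39429 - b(-157, 3**2) = -39429 - (-89*3**2 + 168*(-157)) = -39429 - (-89*9 - 26376) = -39429 - (-801 - 26376) = -39429 - 1*(-27177) = -39429 + 27177 = -12252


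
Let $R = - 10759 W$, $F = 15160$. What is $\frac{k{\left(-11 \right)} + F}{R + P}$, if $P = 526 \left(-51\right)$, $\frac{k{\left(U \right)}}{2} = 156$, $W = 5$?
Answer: $- \frac{15472}{80621} \approx -0.19191$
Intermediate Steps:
$k{\left(U \right)} = 312$ ($k{\left(U \right)} = 2 \cdot 156 = 312$)
$P = -26826$
$R = -53795$ ($R = \left(-10759\right) 5 = -53795$)
$\frac{k{\left(-11 \right)} + F}{R + P} = \frac{312 + 15160}{-53795 - 26826} = \frac{15472}{-80621} = 15472 \left(- \frac{1}{80621}\right) = - \frac{15472}{80621}$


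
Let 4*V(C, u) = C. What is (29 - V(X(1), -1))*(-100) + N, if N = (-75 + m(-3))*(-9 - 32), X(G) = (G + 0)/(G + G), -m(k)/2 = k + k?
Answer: -609/2 ≈ -304.50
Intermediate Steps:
m(k) = -4*k (m(k) = -2*(k + k) = -4*k)
X(G) = ½ (X(G) = G/((2*G)) = G*(1/(2*G)) = ½)
V(C, u) = C/4
N = 2583 (N = (-75 - 4*(-3))*(-9 - 32) = (-75 + 12)*(-41) = -63*(-41) = 2583)
(29 - V(X(1), -1))*(-100) + N = (29 - 1/(4*2))*(-100) + 2583 = (29 - 1*⅛)*(-100) + 2583 = (29 - ⅛)*(-100) + 2583 = (231/8)*(-100) + 2583 = -5775/2 + 2583 = -609/2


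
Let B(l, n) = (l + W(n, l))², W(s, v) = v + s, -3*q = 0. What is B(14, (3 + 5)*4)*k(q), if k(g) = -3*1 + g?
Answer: -10800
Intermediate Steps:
q = 0 (q = -⅓*0 = 0)
k(g) = -3 + g
W(s, v) = s + v
B(l, n) = (n + 2*l)² (B(l, n) = (l + (n + l))² = (l + (l + n))² = (n + 2*l)²)
B(14, (3 + 5)*4)*k(q) = ((3 + 5)*4 + 2*14)²*(-3 + 0) = (8*4 + 28)²*(-3) = (32 + 28)²*(-3) = 60²*(-3) = 3600*(-3) = -10800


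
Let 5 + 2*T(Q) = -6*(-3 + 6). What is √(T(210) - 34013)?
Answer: 3*I*√15122/2 ≈ 184.46*I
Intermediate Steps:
T(Q) = -23/2 (T(Q) = -5/2 + (-6*(-3 + 6))/2 = -5/2 + (-6*3)/2 = -5/2 + (½)*(-18) = -5/2 - 9 = -23/2)
√(T(210) - 34013) = √(-23/2 - 34013) = √(-68049/2) = 3*I*√15122/2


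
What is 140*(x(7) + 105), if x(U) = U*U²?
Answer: 62720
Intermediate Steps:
x(U) = U³
140*(x(7) + 105) = 140*(7³ + 105) = 140*(343 + 105) = 140*448 = 62720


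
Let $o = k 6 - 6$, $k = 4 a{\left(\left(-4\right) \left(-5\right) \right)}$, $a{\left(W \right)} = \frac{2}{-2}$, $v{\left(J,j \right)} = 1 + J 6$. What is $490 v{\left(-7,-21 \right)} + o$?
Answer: $-20120$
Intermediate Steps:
$v{\left(J,j \right)} = 1 + 6 J$
$a{\left(W \right)} = -1$ ($a{\left(W \right)} = 2 \left(- \frac{1}{2}\right) = -1$)
$k = -4$ ($k = 4 \left(-1\right) = -4$)
$o = -30$ ($o = \left(-4\right) 6 - 6 = -24 - 6 = -30$)
$490 v{\left(-7,-21 \right)} + o = 490 \left(1 + 6 \left(-7\right)\right) - 30 = 490 \left(1 - 42\right) - 30 = 490 \left(-41\right) - 30 = -20090 - 30 = -20120$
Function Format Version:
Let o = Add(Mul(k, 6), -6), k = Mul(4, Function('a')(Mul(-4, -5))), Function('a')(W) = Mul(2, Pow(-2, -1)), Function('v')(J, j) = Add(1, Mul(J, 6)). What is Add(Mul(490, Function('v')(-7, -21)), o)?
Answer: -20120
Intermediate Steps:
Function('v')(J, j) = Add(1, Mul(6, J))
Function('a')(W) = -1 (Function('a')(W) = Mul(2, Rational(-1, 2)) = -1)
k = -4 (k = Mul(4, -1) = -4)
o = -30 (o = Add(Mul(-4, 6), -6) = Add(-24, -6) = -30)
Add(Mul(490, Function('v')(-7, -21)), o) = Add(Mul(490, Add(1, Mul(6, -7))), -30) = Add(Mul(490, Add(1, -42)), -30) = Add(Mul(490, -41), -30) = Add(-20090, -30) = -20120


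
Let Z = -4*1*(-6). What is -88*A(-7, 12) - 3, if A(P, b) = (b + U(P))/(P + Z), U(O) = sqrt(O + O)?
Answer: -1107/17 - 88*I*sqrt(14)/17 ≈ -65.118 - 19.369*I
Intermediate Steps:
Z = 24 (Z = -4*(-6) = 24)
U(O) = sqrt(2)*sqrt(O) (U(O) = sqrt(2*O) = sqrt(2)*sqrt(O))
A(P, b) = (b + sqrt(2)*sqrt(P))/(24 + P) (A(P, b) = (b + sqrt(2)*sqrt(P))/(P + 24) = (b + sqrt(2)*sqrt(P))/(24 + P))
-88*A(-7, 12) - 3 = -88*(12 + sqrt(2)*sqrt(-7))/(24 - 7) - 3 = -88*(12 + sqrt(2)*(I*sqrt(7)))/17 - 3 = -88*(12 + I*sqrt(14))/17 - 3 = -88*(12/17 + I*sqrt(14)/17) - 3 = (-1056/17 - 88*I*sqrt(14)/17) - 3 = -1107/17 - 88*I*sqrt(14)/17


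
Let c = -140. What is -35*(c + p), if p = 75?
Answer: 2275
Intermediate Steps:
-35*(c + p) = -35*(-140 + 75) = -35*(-65) = 2275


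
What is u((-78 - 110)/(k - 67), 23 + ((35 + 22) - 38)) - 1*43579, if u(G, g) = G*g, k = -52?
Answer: -739715/17 ≈ -43513.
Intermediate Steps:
u((-78 - 110)/(k - 67), 23 + ((35 + 22) - 38)) - 1*43579 = ((-78 - 110)/(-52 - 67))*(23 + ((35 + 22) - 38)) - 1*43579 = (-188/(-119))*(23 + (57 - 38)) - 43579 = (-188*(-1/119))*(23 + 19) - 43579 = (188/119)*42 - 43579 = 1128/17 - 43579 = -739715/17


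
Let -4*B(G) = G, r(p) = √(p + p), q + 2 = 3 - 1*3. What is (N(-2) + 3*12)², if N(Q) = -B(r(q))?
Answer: (72 + I)²/4 ≈ 1295.8 + 36.0*I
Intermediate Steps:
q = -2 (q = -2 + (3 - 1*3) = -2 + (3 - 3) = -2 + 0 = -2)
r(p) = √2*√p (r(p) = √(2*p) = √2*√p)
B(G) = -G/4
N(Q) = I/2 (N(Q) = -(-1)*√2*√(-2)/4 = -(-1)*√2*(I*√2)/4 = -(-1)*2*I/4 = -(-1)*I/2 = I/2)
(N(-2) + 3*12)² = (I/2 + 3*12)² = (I/2 + 36)² = (36 + I/2)²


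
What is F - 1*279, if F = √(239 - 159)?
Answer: -279 + 4*√5 ≈ -270.06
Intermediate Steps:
F = 4*√5 (F = √80 = 4*√5 ≈ 8.9443)
F - 1*279 = 4*√5 - 1*279 = 4*√5 - 279 = -279 + 4*√5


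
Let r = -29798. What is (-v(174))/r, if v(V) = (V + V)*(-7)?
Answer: -1218/14899 ≈ -0.081750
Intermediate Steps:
v(V) = -14*V (v(V) = (2*V)*(-7) = -14*V)
(-v(174))/r = -(-14)*174/(-29798) = -1*(-2436)*(-1/29798) = 2436*(-1/29798) = -1218/14899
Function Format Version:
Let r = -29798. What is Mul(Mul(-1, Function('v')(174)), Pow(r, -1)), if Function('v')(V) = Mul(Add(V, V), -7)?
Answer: Rational(-1218, 14899) ≈ -0.081750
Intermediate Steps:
Function('v')(V) = Mul(-14, V) (Function('v')(V) = Mul(Mul(2, V), -7) = Mul(-14, V))
Mul(Mul(-1, Function('v')(174)), Pow(r, -1)) = Mul(Mul(-1, Mul(-14, 174)), Pow(-29798, -1)) = Mul(Mul(-1, -2436), Rational(-1, 29798)) = Mul(2436, Rational(-1, 29798)) = Rational(-1218, 14899)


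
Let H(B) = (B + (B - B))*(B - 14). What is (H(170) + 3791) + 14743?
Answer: 45054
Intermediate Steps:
H(B) = B*(-14 + B) (H(B) = (B + 0)*(-14 + B) = B*(-14 + B))
(H(170) + 3791) + 14743 = (170*(-14 + 170) + 3791) + 14743 = (170*156 + 3791) + 14743 = (26520 + 3791) + 14743 = 30311 + 14743 = 45054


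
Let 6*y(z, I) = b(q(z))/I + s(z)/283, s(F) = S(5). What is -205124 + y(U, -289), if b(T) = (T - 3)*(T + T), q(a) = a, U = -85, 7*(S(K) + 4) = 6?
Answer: -6908251557/33677 ≈ -2.0513e+5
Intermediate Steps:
S(K) = -22/7 (S(K) = -4 + (1/7)*6 = -4 + 6/7 = -22/7)
s(F) = -22/7
b(T) = 2*T*(-3 + T) (b(T) = (-3 + T)*(2*T) = 2*T*(-3 + T))
y(z, I) = -11/5943 + z*(-3 + z)/(3*I) (y(z, I) = ((2*z*(-3 + z))/I - 22/7/283)/6 = (2*z*(-3 + z)/I - 22/7*1/283)/6 = (2*z*(-3 + z)/I - 22/1981)/6 = (-22/1981 + 2*z*(-3 + z)/I)/6 = -11/5943 + z*(-3 + z)/(3*I))
-205124 + y(U, -289) = -205124 + (1/5943)*(-11*(-289) + 1981*(-85)*(-3 - 85))/(-289) = -205124 + (1/5943)*(-1/289)*(3179 + 1981*(-85)*(-88)) = -205124 + (1/5943)*(-1/289)*(3179 + 14817880) = -205124 + (1/5943)*(-1/289)*14821059 = -205124 - 290609/33677 = -6908251557/33677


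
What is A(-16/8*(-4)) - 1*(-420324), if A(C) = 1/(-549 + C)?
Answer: 227395283/541 ≈ 4.2032e+5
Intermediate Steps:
A(-16/8*(-4)) - 1*(-420324) = 1/(-549 - 16/8*(-4)) - 1*(-420324) = 1/(-549 - 16*⅛*(-4)) + 420324 = 1/(-549 - 2*(-4)) + 420324 = 1/(-549 + 8) + 420324 = 1/(-541) + 420324 = -1/541 + 420324 = 227395283/541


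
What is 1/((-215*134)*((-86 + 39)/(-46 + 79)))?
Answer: 33/1354070 ≈ 2.4371e-5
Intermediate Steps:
1/((-215*134)*((-86 + 39)/(-46 + 79))) = 1/(-(-1354070)/33) = 1/(-28810*(-47/33)) = 1/(1354070/33) = 33/1354070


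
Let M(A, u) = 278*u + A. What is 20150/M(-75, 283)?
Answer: 20150/78599 ≈ 0.25636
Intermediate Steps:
M(A, u) = A + 278*u
20150/M(-75, 283) = 20150/(-75 + 278*283) = 20150/(-75 + 78674) = 20150/78599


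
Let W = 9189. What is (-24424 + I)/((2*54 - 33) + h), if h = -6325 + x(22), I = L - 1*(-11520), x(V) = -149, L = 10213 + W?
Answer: -722/711 ≈ -1.0155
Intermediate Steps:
L = 19402 (L = 10213 + 9189 = 19402)
I = 30922 (I = 19402 - 1*(-11520) = 19402 + 11520 = 30922)
h = -6474 (h = -6325 - 149 = -6474)
(-24424 + I)/((2*54 - 33) + h) = (-24424 + 30922)/((2*54 - 33) - 6474) = 6498/((108 - 33) - 6474) = 6498/(75 - 6474) = 6498/(-6399) = 6498*(-1/6399) = -722/711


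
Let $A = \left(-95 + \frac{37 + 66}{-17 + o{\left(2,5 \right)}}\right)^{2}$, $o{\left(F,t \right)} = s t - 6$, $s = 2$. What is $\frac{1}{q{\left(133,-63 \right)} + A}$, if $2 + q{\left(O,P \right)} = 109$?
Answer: $\frac{169}{1808327} \approx 9.3457 \cdot 10^{-5}$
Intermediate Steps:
$q{\left(O,P \right)} = 107$ ($q{\left(O,P \right)} = -2 + 109 = 107$)
$o{\left(F,t \right)} = -6 + 2 t$ ($o{\left(F,t \right)} = 2 t - 6 = -6 + 2 t$)
$A = \frac{1790244}{169}$ ($A = \left(-95 + \frac{37 + 66}{-17 + \left(-6 + 2 \cdot 5\right)}\right)^{2} = \left(-95 + \frac{103}{-17 + \left(-6 + 10\right)}\right)^{2} = \left(-95 + \frac{103}{-17 + 4}\right)^{2} = \left(-95 + \frac{103}{-13}\right)^{2} = \left(-95 + 103 \left(- \frac{1}{13}\right)\right)^{2} = \left(-95 - \frac{103}{13}\right)^{2} = \left(- \frac{1338}{13}\right)^{2} = \frac{1790244}{169} \approx 10593.0$)
$\frac{1}{q{\left(133,-63 \right)} + A} = \frac{1}{107 + \frac{1790244}{169}} = \frac{1}{\frac{1808327}{169}} = \frac{169}{1808327}$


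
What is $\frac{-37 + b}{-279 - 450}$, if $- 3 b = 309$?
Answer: $\frac{140}{729} \approx 0.19204$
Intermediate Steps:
$b = -103$ ($b = \left(- \frac{1}{3}\right) 309 = -103$)
$\frac{-37 + b}{-279 - 450} = \frac{-37 - 103}{-279 - 450} = - \frac{140}{-729} = \left(-140\right) \left(- \frac{1}{729}\right) = \frac{140}{729}$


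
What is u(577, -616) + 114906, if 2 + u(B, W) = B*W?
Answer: -240528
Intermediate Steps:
u(B, W) = -2 + B*W
u(577, -616) + 114906 = (-2 + 577*(-616)) + 114906 = (-2 - 355432) + 114906 = -355434 + 114906 = -240528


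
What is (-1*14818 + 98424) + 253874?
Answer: 337480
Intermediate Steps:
(-1*14818 + 98424) + 253874 = (-14818 + 98424) + 253874 = 83606 + 253874 = 337480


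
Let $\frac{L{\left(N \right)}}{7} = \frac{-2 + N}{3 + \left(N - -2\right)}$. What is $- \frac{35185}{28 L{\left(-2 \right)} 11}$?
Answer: $\frac{105555}{8624} \approx 12.24$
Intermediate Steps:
$L{\left(N \right)} = \frac{7 \left(-2 + N\right)}{5 + N}$ ($L{\left(N \right)} = 7 \frac{-2 + N}{3 + \left(N - -2\right)} = 7 \frac{-2 + N}{3 + \left(N + 2\right)} = 7 \frac{-2 + N}{3 + \left(2 + N\right)} = 7 \frac{-2 + N}{5 + N} = \frac{7 \left(-2 + N\right)}{5 + N}$)
$- \frac{35185}{28 L{\left(-2 \right)} 11} = - \frac{35185}{28 \frac{7 \left(-2 - 2\right)}{5 - 2} \cdot 11} = - \frac{35185}{28 \cdot 7 \cdot \frac{1}{3} \left(-4\right) 11} = - \frac{35185}{28 \left(- \frac{28}{3}\right) 11} = - \frac{35185}{\left(- \frac{784}{3}\right) 11} = - \frac{35185}{- \frac{8624}{3}} = \left(-35185\right) \left(- \frac{3}{8624}\right) = \frac{105555}{8624}$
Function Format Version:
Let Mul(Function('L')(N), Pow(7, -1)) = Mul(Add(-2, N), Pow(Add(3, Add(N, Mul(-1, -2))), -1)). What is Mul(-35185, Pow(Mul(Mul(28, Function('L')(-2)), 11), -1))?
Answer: Rational(105555, 8624) ≈ 12.240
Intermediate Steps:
Function('L')(N) = Mul(7, Pow(Add(5, N), -1), Add(-2, N)) (Function('L')(N) = Mul(7, Mul(Add(-2, N), Pow(Add(3, Add(N, Mul(-1, -2))), -1))) = Mul(7, Mul(Add(-2, N), Pow(Add(3, Add(N, 2)), -1))) = Mul(7, Mul(Add(-2, N), Pow(Add(3, Add(2, N)), -1))) = Mul(7, Mul(Add(-2, N), Pow(Add(5, N), -1))) = Mul(7, Mul(Pow(Add(5, N), -1), Add(-2, N))) = Mul(7, Pow(Add(5, N), -1), Add(-2, N)))
Mul(-35185, Pow(Mul(Mul(28, Function('L')(-2)), 11), -1)) = Mul(-35185, Pow(Mul(Mul(28, Mul(7, Pow(Add(5, -2), -1), Add(-2, -2))), 11), -1)) = Mul(-35185, Pow(Mul(Mul(28, Mul(7, Pow(3, -1), -4)), 11), -1)) = Mul(-35185, Pow(Mul(Mul(28, Mul(7, Rational(1, 3), -4)), 11), -1)) = Mul(-35185, Pow(Mul(Mul(28, Rational(-28, 3)), 11), -1)) = Mul(-35185, Pow(Mul(Rational(-784, 3), 11), -1)) = Mul(-35185, Pow(Rational(-8624, 3), -1)) = Mul(-35185, Rational(-3, 8624)) = Rational(105555, 8624)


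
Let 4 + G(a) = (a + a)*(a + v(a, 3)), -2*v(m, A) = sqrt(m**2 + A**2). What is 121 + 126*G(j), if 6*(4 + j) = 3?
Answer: 2704 + 441*sqrt(85)/2 ≈ 4736.9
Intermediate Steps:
j = -7/2 (j = -4 + (1/6)*3 = -4 + 1/2 = -7/2 ≈ -3.5000)
v(m, A) = -sqrt(A**2 + m**2)/2 (v(m, A) = -sqrt(m**2 + A**2)/2 = -sqrt(A**2 + m**2)/2)
G(a) = -4 + 2*a*(a - sqrt(9 + a**2)/2) (G(a) = -4 + (a + a)*(a - sqrt(3**2 + a**2)/2) = -4 + (2*a)*(a - sqrt(9 + a**2)/2) = -4 + 2*a*(a - sqrt(9 + a**2)/2))
121 + 126*G(j) = 121 + 126*(-4 + 2*(-7/2)**2 - 1*(-7/2)*sqrt(9 + (-7/2)**2)) = 121 + 126*(-4 + 2*(49/4) - 1*(-7/2)*sqrt(9 + 49/4)) = 121 + 126*(-4 + 49/2 - 1*(-7/2)*sqrt(85/4)) = 121 + 126*(-4 + 49/2 - 1*(-7/2)*sqrt(85)/2) = 121 + 126*(-4 + 49/2 + 7*sqrt(85)/4) = 121 + 126*(41/2 + 7*sqrt(85)/4) = 121 + (2583 + 441*sqrt(85)/2) = 2704 + 441*sqrt(85)/2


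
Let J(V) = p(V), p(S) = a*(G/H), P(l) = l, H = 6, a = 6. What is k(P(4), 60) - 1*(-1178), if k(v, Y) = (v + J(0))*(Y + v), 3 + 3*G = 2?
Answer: 4238/3 ≈ 1412.7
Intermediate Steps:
G = -1/3 (G = -1 + (1/3)*2 = -1 + 2/3 = -1/3 ≈ -0.33333)
p(S) = -1/3 (p(S) = 6*(-1/3/6) = 6*(-1/3*1/6) = 6*(-1/18) = -1/3)
J(V) = -1/3
k(v, Y) = (-1/3 + v)*(Y + v) (k(v, Y) = (v - 1/3)*(Y + v) = (-1/3 + v)*(Y + v))
k(P(4), 60) - 1*(-1178) = (4**2 - 1/3*60 - 1/3*4 + 60*4) - 1*(-1178) = (16 - 20 - 4/3 + 240) + 1178 = 704/3 + 1178 = 4238/3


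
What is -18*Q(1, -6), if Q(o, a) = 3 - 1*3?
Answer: 0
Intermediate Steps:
Q(o, a) = 0 (Q(o, a) = 3 - 3 = 0)
-18*Q(1, -6) = -18*0 = 0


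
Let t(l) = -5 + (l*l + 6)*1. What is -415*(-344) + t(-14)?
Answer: 142957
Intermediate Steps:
t(l) = 1 + l² (t(l) = -5 + (l² + 6)*1 = -5 + (6 + l²)*1 = -5 + (6 + l²) = 1 + l²)
-415*(-344) + t(-14) = -415*(-344) + (1 + (-14)²) = 142760 + (1 + 196) = 142760 + 197 = 142957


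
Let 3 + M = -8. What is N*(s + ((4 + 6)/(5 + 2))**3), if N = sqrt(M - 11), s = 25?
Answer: 9575*I*sqrt(22)/343 ≈ 130.94*I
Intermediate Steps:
M = -11 (M = -3 - 8 = -11)
N = I*sqrt(22) (N = sqrt(-11 - 11) = sqrt(-22) = I*sqrt(22) ≈ 4.6904*I)
N*(s + ((4 + 6)/(5 + 2))**3) = (I*sqrt(22))*(25 + ((4 + 6)/(5 + 2))**3) = (I*sqrt(22))*(25 + (10/7)**3) = (I*sqrt(22))*(25 + 1000/343) = (I*sqrt(22))*(9575/343) = 9575*I*sqrt(22)/343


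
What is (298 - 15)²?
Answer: 80089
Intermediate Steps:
(298 - 15)² = 283² = 80089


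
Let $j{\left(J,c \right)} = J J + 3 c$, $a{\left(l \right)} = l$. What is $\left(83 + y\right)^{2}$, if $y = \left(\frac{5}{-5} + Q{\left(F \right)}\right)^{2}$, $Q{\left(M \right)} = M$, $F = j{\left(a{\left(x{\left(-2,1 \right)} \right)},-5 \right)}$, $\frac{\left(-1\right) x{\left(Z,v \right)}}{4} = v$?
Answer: $6889$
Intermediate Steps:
$x{\left(Z,v \right)} = - 4 v$
$j{\left(J,c \right)} = J^{2} + 3 c$
$F = 1$ ($F = \left(\left(-4\right) 1\right)^{2} + 3 \left(-5\right) = \left(-4\right)^{2} - 15 = 16 - 15 = 1$)
$y = 0$ ($y = \left(\frac{5}{-5} + 1\right)^{2} = \left(5 \left(- \frac{1}{5}\right) + 1\right)^{2} = \left(-1 + 1\right)^{2} = 0^{2} = 0$)
$\left(83 + y\right)^{2} = \left(83 + 0\right)^{2} = 83^{2} = 6889$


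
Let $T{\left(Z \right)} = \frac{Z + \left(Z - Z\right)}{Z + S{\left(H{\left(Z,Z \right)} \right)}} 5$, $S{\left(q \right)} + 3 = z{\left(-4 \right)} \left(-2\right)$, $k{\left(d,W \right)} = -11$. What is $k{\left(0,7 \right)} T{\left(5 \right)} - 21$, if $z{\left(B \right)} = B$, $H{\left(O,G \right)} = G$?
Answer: $- \frac{97}{2} \approx -48.5$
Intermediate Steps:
$S{\left(q \right)} = 5$ ($S{\left(q \right)} = -3 - -8 = -3 + 8 = 5$)
$T{\left(Z \right)} = \frac{5 Z}{5 + Z}$ ($T{\left(Z \right)} = \frac{Z + \left(Z - Z\right)}{Z + 5} \cdot 5 = \frac{Z + 0}{5 + Z} 5 = \frac{Z}{5 + Z} 5 = \frac{5 Z}{5 + Z}$)
$k{\left(0,7 \right)} T{\left(5 \right)} - 21 = - 11 \cdot 5 \cdot 5 \frac{1}{5 + 5} - 21 = - 11 \cdot 5 \cdot 5 \cdot \frac{1}{10} - 21 = \left(-11\right) \frac{5}{2} - 21 = - \frac{55}{2} - 21 = - \frac{97}{2}$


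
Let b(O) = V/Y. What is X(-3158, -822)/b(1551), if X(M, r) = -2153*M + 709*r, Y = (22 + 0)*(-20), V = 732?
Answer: -683801360/183 ≈ -3.7366e+6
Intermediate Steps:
Y = -440 (Y = 22*(-20) = -440)
b(O) = -183/110 (b(O) = 732/(-440) = 732*(-1/440) = -183/110)
X(-3158, -822)/b(1551) = (-2153*(-3158) + 709*(-822))/(-183/110) = (6799174 - 582798)*(-110/183) = 6216376*(-110/183) = -683801360/183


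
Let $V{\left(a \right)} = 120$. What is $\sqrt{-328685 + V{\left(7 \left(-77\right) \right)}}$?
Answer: $i \sqrt{328565} \approx 573.21 i$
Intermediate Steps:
$\sqrt{-328685 + V{\left(7 \left(-77\right) \right)}} = \sqrt{-328685 + 120} = \sqrt{-328565} = i \sqrt{328565}$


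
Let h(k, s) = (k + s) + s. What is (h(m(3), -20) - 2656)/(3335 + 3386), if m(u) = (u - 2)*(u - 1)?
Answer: -2694/6721 ≈ -0.40083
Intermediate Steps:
m(u) = (-1 + u)*(-2 + u) (m(u) = (-2 + u)*(-1 + u) = (-1 + u)*(-2 + u))
h(k, s) = k + 2*s
(h(m(3), -20) - 2656)/(3335 + 3386) = (((2 + 3**2 - 3*3) + 2*(-20)) - 2656)/(3335 + 3386) = (((2 + 9 - 9) - 40) - 2656)/6721 = ((2 - 40) - 2656)*(1/6721) = (-38 - 2656)*(1/6721) = -2694*1/6721 = -2694/6721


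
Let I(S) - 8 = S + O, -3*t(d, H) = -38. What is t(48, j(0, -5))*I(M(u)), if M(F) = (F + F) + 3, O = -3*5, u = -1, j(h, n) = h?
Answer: -76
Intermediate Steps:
O = -15
M(F) = 3 + 2*F (M(F) = 2*F + 3 = 3 + 2*F)
t(d, H) = 38/3 (t(d, H) = -⅓*(-38) = 38/3)
I(S) = -7 + S (I(S) = 8 + (S - 15) = 8 + (-15 + S) = -7 + S)
t(48, j(0, -5))*I(M(u)) = 38*(-7 + (3 + 2*(-1)))/3 = 38*(-7 + (3 - 2))/3 = 38*(-7 + 1)/3 = (38/3)*(-6) = -76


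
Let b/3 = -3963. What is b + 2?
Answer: -11887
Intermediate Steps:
b = -11889 (b = 3*(-3963) = -11889)
b + 2 = -11889 + 2 = -11887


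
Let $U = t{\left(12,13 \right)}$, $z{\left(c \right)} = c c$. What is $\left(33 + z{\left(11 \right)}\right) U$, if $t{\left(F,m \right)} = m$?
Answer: $2002$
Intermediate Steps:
$z{\left(c \right)} = c^{2}$
$U = 13$
$\left(33 + z{\left(11 \right)}\right) U = \left(33 + 11^{2}\right) 13 = \left(33 + 121\right) 13 = 154 \cdot 13 = 2002$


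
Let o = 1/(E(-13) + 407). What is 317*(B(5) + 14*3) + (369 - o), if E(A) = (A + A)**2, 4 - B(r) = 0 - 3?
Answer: 17221865/1083 ≈ 15902.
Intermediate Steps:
B(r) = 7 (B(r) = 4 - (0 - 3) = 4 - 1*(-3) = 4 + 3 = 7)
E(A) = 4*A**2 (E(A) = (2*A)**2 = 4*A**2)
o = 1/1083 (o = 1/(4*(-13)**2 + 407) = 1/(4*169 + 407) = 1/(676 + 407) = 1/1083 ≈ 0.00092336)
317*(B(5) + 14*3) + (369 - o) = 317*(7 + 14*3) + (369 - 1*1/1083) = 317*(7 + 42) + (369 - 1/1083) = 317*49 + 399626/1083 = 15533 + 399626/1083 = 17221865/1083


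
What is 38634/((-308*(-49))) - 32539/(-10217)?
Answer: 442901083/77097482 ≈ 5.7447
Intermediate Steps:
38634/((-308*(-49))) - 32539/(-10217) = 38634/15092 - 32539*(-1/10217) = 38634*(1/15092) + 32539/10217 = 19317/7546 + 32539/10217 = 442901083/77097482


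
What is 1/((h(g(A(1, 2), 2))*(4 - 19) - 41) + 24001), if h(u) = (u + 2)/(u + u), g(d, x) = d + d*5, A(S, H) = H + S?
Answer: 3/71855 ≈ 4.1751e-5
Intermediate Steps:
g(d, x) = 6*d (g(d, x) = d + 5*d = 6*d)
h(u) = (2 + u)/(2*u) (h(u) = (2 + u)/((2*u)) = (2 + u)*(1/(2*u)) = (2 + u)/(2*u))
1/((h(g(A(1, 2), 2))*(4 - 19) - 41) + 24001) = 1/((((2 + 6*(2 + 1))/(2*((6*(2 + 1)))))*(4 - 19) - 41) + 24001) = 1/((((2 + 6*3)/(2*((6*3))))*(-15) - 41) + 24001) = 1/((((½)*(2 + 18)/18)*(-15) - 41) + 24001) = 1/((((½)*(1/18)*20)*(-15) - 41) + 24001) = 1/(((5/9)*(-15) - 41) + 24001) = 1/((-25/3 - 41) + 24001) = 1/(-148/3 + 24001) = 1/(71855/3) = 3/71855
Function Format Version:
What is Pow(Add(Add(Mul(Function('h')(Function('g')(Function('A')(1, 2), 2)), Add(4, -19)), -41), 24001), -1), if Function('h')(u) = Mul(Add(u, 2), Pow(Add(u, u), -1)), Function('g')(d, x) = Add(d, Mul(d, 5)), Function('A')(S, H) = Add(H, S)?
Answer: Rational(3, 71855) ≈ 4.1751e-5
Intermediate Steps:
Function('g')(d, x) = Mul(6, d) (Function('g')(d, x) = Add(d, Mul(5, d)) = Mul(6, d))
Function('h')(u) = Mul(Rational(1, 2), Pow(u, -1), Add(2, u)) (Function('h')(u) = Mul(Add(2, u), Pow(Mul(2, u), -1)) = Mul(Add(2, u), Mul(Rational(1, 2), Pow(u, -1))) = Mul(Rational(1, 2), Pow(u, -1), Add(2, u)))
Pow(Add(Add(Mul(Function('h')(Function('g')(Function('A')(1, 2), 2)), Add(4, -19)), -41), 24001), -1) = Pow(Add(Add(Mul(Mul(Rational(1, 2), Pow(Mul(6, Add(2, 1)), -1), Add(2, Mul(6, Add(2, 1)))), Add(4, -19)), -41), 24001), -1) = Pow(Add(Add(Mul(Mul(Rational(1, 2), Pow(Mul(6, 3), -1), Add(2, Mul(6, 3))), -15), -41), 24001), -1) = Pow(Add(Add(Mul(Mul(Rational(1, 2), Pow(18, -1), Add(2, 18)), -15), -41), 24001), -1) = Pow(Add(Add(Mul(Mul(Rational(1, 2), Rational(1, 18), 20), -15), -41), 24001), -1) = Pow(Add(Add(Mul(Rational(5, 9), -15), -41), 24001), -1) = Pow(Add(Add(Rational(-25, 3), -41), 24001), -1) = Pow(Add(Rational(-148, 3), 24001), -1) = Pow(Rational(71855, 3), -1) = Rational(3, 71855)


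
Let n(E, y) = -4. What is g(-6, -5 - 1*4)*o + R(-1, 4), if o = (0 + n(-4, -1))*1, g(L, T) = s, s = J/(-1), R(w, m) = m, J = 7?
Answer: 32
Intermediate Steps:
s = -7 (s = 7/(-1) = 7*(-1) = -7)
g(L, T) = -7
o = -4 (o = (0 - 4)*1 = -4*1 = -4)
g(-6, -5 - 1*4)*o + R(-1, 4) = -7*(-4) + 4 = 28 + 4 = 32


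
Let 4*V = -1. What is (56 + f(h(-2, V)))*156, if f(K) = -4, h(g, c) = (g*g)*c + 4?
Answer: 8112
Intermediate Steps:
V = -¼ (V = (¼)*(-1) = -¼ ≈ -0.25000)
h(g, c) = 4 + c*g² (h(g, c) = g²*c + 4 = c*g² + 4 = 4 + c*g²)
(56 + f(h(-2, V)))*156 = (56 - 4)*156 = 52*156 = 8112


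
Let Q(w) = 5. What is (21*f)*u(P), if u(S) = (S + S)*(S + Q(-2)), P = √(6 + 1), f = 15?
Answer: 4410 + 3150*√7 ≈ 12744.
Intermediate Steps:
P = √7 ≈ 2.6458
u(S) = 2*S*(5 + S) (u(S) = (S + S)*(S + 5) = (2*S)*(5 + S) = 2*S*(5 + S))
(21*f)*u(P) = (21*15)*(2*√7*(5 + √7)) = 315*(2*√7*(5 + √7)) = 630*√7*(5 + √7)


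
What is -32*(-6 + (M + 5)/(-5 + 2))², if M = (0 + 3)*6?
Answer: -53792/9 ≈ -5976.9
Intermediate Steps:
M = 18 (M = 3*6 = 18)
-32*(-6 + (M + 5)/(-5 + 2))² = -32*(-6 + (18 + 5)/(-5 + 2))² = -32*(-6 + 23/(-3))² = -32*(-6 + 23*(-⅓))² = -32*(-6 - 23/3)² = -32*(-41/3)² = -32*1681/9 = -53792/9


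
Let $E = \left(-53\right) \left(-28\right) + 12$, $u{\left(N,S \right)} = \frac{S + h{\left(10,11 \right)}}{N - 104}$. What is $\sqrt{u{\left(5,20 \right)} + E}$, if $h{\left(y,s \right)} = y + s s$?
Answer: $\frac{\sqrt{1627483}}{33} \approx 38.658$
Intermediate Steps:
$h{\left(y,s \right)} = y + s^{2}$
$u{\left(N,S \right)} = \frac{131 + S}{-104 + N}$ ($u{\left(N,S \right)} = \frac{S + \left(10 + 11^{2}\right)}{N - 104} = \frac{S + \left(10 + 121\right)}{-104 + N} = \frac{S + 131}{-104 + N} = \frac{131 + S}{-104 + N}$)
$E = 1496$ ($E = 1484 + 12 = 1496$)
$\sqrt{u{\left(5,20 \right)} + E} = \sqrt{\frac{131 + 20}{-104 + 5} + 1496} = \sqrt{\frac{1}{-99} \cdot 151 + 1496} = \sqrt{\left(- \frac{1}{99}\right) 151 + 1496} = \sqrt{- \frac{151}{99} + 1496} = \sqrt{\frac{147953}{99}} = \frac{\sqrt{1627483}}{33}$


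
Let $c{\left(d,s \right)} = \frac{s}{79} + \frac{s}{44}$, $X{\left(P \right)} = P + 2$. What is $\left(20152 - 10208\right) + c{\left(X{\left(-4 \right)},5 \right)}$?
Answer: $\frac{34565959}{3476} \approx 9944.2$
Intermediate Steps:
$X{\left(P \right)} = 2 + P$
$c{\left(d,s \right)} = \frac{123 s}{3476}$ ($c{\left(d,s \right)} = s \frac{1}{79} + s \frac{1}{44} = \frac{s}{79} + \frac{s}{44} = \frac{123 s}{3476}$)
$\left(20152 - 10208\right) + c{\left(X{\left(-4 \right)},5 \right)} = \left(20152 - 10208\right) + \frac{123}{3476} \cdot 5 = \left(20152 - 10208\right) + \frac{615}{3476} = 9944 + \frac{615}{3476} = \frac{34565959}{3476}$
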